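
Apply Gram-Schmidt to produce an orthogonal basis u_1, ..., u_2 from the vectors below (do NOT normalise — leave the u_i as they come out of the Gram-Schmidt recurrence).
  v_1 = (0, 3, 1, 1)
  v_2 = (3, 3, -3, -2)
Orthogonal basis:
  u_1 = (0, 3, 1, 1)
  u_2 = (3, 21/11, -37/11, -26/11)

Apply the Gram-Schmidt recurrence
  u_1 = v_1
  u_i = v_i − Σ_{j<i} ((v_i · u_j) / (u_j · u_j)) · u_j.

Step by step this gives:
  u_1 = (0, 3, 1, 1)
  u_2 = (3, 21/11, -37/11, -26/11)

Orthogonality check:
  u_2 · u_1 = 0 (should be 0)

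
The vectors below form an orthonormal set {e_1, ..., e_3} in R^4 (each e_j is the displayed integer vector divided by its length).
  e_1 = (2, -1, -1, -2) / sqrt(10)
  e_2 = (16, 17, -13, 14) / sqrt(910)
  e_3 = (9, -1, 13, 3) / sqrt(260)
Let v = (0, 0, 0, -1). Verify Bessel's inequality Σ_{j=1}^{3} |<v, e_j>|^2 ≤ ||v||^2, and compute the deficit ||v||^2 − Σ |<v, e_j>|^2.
Σ |<v, e_j>|^2 = 13/20; ||v||^2 = 1; deficit = 7/20

Write each e_j = u_j / sqrt(<u_j, u_j>) where u_j is the displayed integer vector. Then <v, e_j> = <v, u_j> / sqrt(<u_j, u_j>), so |<v, e_j>|^2 = <v, u_j>^2 / <u_j, u_j>.
Coefficients: <v, e_1> = 2/sqrt(10), <v, e_2> = -14/sqrt(910), <v, e_3> = -3/sqrt(260).
Square and sum: Σ |<v, e_j>|^2 = 13/20.
Compute ||v||^2 = v·v = 1.
Deficit = 1 − 13/20 = 7/20 ≥ 0, confirming Bessel's inequality. (The deficit equals ||v − Σ <v,e_j> e_j||^2, the squared distance from v to span{e_j}.)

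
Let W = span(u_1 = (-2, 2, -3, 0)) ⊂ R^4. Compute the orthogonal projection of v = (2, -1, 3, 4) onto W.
proj_W(v) = (30/17, -30/17, 45/17, 0)

Set up U = [u_1 | ... | u_1] ∈ R^(4×1). The projector onto W = col(U) is P = U (U^T U)^(-1) U^T.
Compute U^T U =
  [17],
and U^T v = (-15).
Solve U^T U · c = U^T v for the coefficients: c = (-15/17). The projection is proj_W(v) = U c.
Check: (v - proj_W(v)) · u_1 = 0  (should be 0).
Result: proj_W(v) = (30/17, -30/17, 45/17, 0).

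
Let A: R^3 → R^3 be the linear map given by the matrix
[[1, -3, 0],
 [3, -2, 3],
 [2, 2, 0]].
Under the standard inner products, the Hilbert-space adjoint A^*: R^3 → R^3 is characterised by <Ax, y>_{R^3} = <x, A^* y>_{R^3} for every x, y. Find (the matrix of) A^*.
A^* = A^T =
[[1, 3, 2],
 [-3, -2, 2],
 [0, 3, 0]]

For real matrices with standard dot products, the defining identity <Ax, y> = <x, A^* y> gives (Ax)^T y = x^T (A^*) y, i.e. x^T A^T y = x^T (A^*) y. Since this holds for all x, y, we must have A^* = A^T. Therefore
A^* =
[[1, 3, 2],
 [-3, -2, 2],
 [0, 3, 0]].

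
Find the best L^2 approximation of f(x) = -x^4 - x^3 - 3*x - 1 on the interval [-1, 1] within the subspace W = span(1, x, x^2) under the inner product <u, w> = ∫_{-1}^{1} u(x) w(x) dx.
g(x) = -6*x^2/7 - 18*x/5 - 32/35

The best approximation g ∈ W is the orthogonal projection of f onto W. Writing g = a_0 + a_1 x + a_2 x^2, the coefficients solve the normal equations G · a = b where
  G_{ij} = <φ_i, φ_j> and b_i = <f, φ_i>, with φ_0 = 1, φ_1 = x, φ_2 = x^2.
G =
  [2, 0, 2/3]
  [0, 2/3, 0]
  [2/3, 0, 2/5],
b = (-12/5, -12/5, -20/21).
Solving gives a_0 = -32/35, a_1 = -18/5, a_2 = -6/7, so
  g(x) = -6*x^2/7 - 18*x/5 - 32/35.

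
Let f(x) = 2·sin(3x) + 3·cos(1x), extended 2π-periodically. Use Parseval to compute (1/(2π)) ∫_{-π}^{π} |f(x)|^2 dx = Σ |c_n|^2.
Σ |c_n|^2 = 13/2

Expand |f|^2 and use orthogonality of {sin(nx), cos(mx)} on [-π, π]:
  ∫_{-π}^{π} sin(nx)^2 dx = π, ∫ cos(mx)^2 dx = π, and cross terms integrate to 0.
So ∫_{-π}^{π} f(x)^2 dx = 2^2 · π + 3^2 · π = (4 + 9)π.
Divide by 2π: (4 + 9)/2 = 13/2.
By Parseval, this equals Σ |c_n|^2.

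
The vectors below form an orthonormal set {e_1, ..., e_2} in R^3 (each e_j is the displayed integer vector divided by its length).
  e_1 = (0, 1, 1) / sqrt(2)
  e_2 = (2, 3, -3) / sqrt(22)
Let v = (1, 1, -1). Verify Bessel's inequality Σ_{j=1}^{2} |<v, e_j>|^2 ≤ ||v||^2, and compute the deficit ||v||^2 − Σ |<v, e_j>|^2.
Σ |<v, e_j>|^2 = 32/11; ||v||^2 = 3; deficit = 1/11

Write each e_j = u_j / sqrt(<u_j, u_j>) where u_j is the displayed integer vector. Then <v, e_j> = <v, u_j> / sqrt(<u_j, u_j>), so |<v, e_j>|^2 = <v, u_j>^2 / <u_j, u_j>.
Coefficients: <v, e_1> = 0/sqrt(2), <v, e_2> = 8/sqrt(22).
Square and sum: Σ |<v, e_j>|^2 = 32/11.
Compute ||v||^2 = v·v = 3.
Deficit = 3 − 32/11 = 1/11 ≥ 0, confirming Bessel's inequality. (The deficit equals ||v − Σ <v,e_j> e_j||^2, the squared distance from v to span{e_j}.)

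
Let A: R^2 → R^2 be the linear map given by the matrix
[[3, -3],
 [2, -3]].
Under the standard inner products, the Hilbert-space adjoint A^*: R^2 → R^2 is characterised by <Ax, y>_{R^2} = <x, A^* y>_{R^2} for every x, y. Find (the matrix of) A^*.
A^* = A^T =
[[3, 2],
 [-3, -3]]

For real matrices with standard dot products, the defining identity <Ax, y> = <x, A^* y> gives (Ax)^T y = x^T (A^*) y, i.e. x^T A^T y = x^T (A^*) y. Since this holds for all x, y, we must have A^* = A^T. Therefore
A^* =
[[3, 2],
 [-3, -3]].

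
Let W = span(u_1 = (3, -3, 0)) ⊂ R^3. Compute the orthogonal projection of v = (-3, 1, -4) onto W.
proj_W(v) = (-2, 2, 0)

Set up U = [u_1 | ... | u_1] ∈ R^(3×1). The projector onto W = col(U) is P = U (U^T U)^(-1) U^T.
Compute U^T U =
  [18],
and U^T v = (-12).
Solve U^T U · c = U^T v for the coefficients: c = (-2/3). The projection is proj_W(v) = U c.
Check: (v - proj_W(v)) · u_1 = 0  (should be 0).
Result: proj_W(v) = (-2, 2, 0).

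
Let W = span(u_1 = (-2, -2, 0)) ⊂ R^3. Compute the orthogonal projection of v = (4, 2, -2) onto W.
proj_W(v) = (3, 3, 0)

Set up U = [u_1 | ... | u_1] ∈ R^(3×1). The projector onto W = col(U) is P = U (U^T U)^(-1) U^T.
Compute U^T U =
  [8],
and U^T v = (-12).
Solve U^T U · c = U^T v for the coefficients: c = (-3/2). The projection is proj_W(v) = U c.
Check: (v - proj_W(v)) · u_1 = 0  (should be 0).
Result: proj_W(v) = (3, 3, 0).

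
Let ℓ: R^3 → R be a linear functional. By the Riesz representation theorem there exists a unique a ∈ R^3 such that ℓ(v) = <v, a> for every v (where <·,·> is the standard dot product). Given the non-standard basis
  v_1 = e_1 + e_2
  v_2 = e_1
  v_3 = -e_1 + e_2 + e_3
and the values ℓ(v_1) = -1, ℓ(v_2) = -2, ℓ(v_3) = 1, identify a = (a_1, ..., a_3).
a = (-2, 1, -2)

Write a = (a_1, ..., a_3) in the standard basis. For each basis vector v_i, ℓ(v_i) = <v_i, a> is a linear equation in the a_j's. Collect the n equations into a matrix system V a = ℓ, where row i of V is v_i (expressed in the standard basis). Since V is invertible (lower-triangular with 1s on the diagonal, up to permutation), solve by back-substitution:
  V =
[[1, 1, 0],
 [1, 0, 0],
 [-1, 1, 1]]
  V a = (-1, -2, 1)
Solving gives a = (-2, 1, -2).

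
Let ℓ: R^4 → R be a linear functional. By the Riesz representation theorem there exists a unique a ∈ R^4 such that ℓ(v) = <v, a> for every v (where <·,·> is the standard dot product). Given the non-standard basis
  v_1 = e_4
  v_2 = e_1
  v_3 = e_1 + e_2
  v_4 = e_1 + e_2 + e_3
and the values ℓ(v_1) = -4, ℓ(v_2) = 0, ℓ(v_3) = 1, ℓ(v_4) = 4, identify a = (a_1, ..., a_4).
a = (0, 1, 3, -4)

Write a = (a_1, ..., a_4) in the standard basis. For each basis vector v_i, ℓ(v_i) = <v_i, a> is a linear equation in the a_j's. Collect the n equations into a matrix system V a = ℓ, where row i of V is v_i (expressed in the standard basis). Since V is invertible (lower-triangular with 1s on the diagonal, up to permutation), solve by back-substitution:
  V =
[[0, 0, 0, 1],
 [1, 0, 0, 0],
 [1, 1, 0, 0],
 [1, 1, 1, 0]]
  V a = (-4, 0, 1, 4)
Solving gives a = (0, 1, 3, -4).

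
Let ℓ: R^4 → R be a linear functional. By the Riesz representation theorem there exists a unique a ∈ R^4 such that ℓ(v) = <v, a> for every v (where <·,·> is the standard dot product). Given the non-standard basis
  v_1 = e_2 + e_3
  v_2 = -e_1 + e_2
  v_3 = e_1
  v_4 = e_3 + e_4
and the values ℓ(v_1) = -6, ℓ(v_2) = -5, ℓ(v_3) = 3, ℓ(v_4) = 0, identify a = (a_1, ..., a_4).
a = (3, -2, -4, 4)

Write a = (a_1, ..., a_4) in the standard basis. For each basis vector v_i, ℓ(v_i) = <v_i, a> is a linear equation in the a_j's. Collect the n equations into a matrix system V a = ℓ, where row i of V is v_i (expressed in the standard basis). Since V is invertible (lower-triangular with 1s on the diagonal, up to permutation), solve by back-substitution:
  V =
[[0, 1, 1, 0],
 [-1, 1, 0, 0],
 [1, 0, 0, 0],
 [0, 0, 1, 1]]
  V a = (-6, -5, 3, 0)
Solving gives a = (3, -2, -4, 4).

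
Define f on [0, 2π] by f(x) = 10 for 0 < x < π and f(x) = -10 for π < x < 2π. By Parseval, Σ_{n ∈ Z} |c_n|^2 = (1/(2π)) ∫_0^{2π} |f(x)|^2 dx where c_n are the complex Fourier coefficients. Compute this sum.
Σ |c_n|^2 = 100

Parseval equates the L^2 energy of f (normalised by 1/(2π)) with the ℓ^2 sum of its Fourier coefficients: (1/(2π)) ∫_0^{2π} |f|^2 = Σ |c_n|^2.
Compute the left side: (1/(2π)) [∫_0^π 10^2 dx + ∫_π^{2π} (-10)^2 dx] = (1/(2π)) · (100π + 100π) = (100 + 100)/2 = 100.
So Σ_{n ∈ Z} |c_n|^2 = 100.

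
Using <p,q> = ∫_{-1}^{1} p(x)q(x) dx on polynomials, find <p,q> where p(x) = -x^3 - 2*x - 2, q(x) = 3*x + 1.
<p,q> = -46/5

Expand the product: p(x)·q(x) = -3*x^4 - x^3 - 6*x^2 - 8*x - 2.
∫_{-1}^{1} of each monomial x^k gives [2/(k+1) if k even, 0 if k odd]. Integrating term-by-term (or equivalently evaluating the antiderivative F(x) = -3*x^5/5 - x^4/4 - 2*x^3 - 4*x^2 - 2*x at the endpoints):
  F(1) − F(−1) = -177/20 − (7/20) = -46/5.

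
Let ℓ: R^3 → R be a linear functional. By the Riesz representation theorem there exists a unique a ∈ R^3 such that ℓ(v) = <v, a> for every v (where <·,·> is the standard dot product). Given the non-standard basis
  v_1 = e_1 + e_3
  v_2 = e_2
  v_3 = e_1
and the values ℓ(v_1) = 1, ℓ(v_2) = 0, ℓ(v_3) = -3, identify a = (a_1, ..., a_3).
a = (-3, 0, 4)

Write a = (a_1, ..., a_3) in the standard basis. For each basis vector v_i, ℓ(v_i) = <v_i, a> is a linear equation in the a_j's. Collect the n equations into a matrix system V a = ℓ, where row i of V is v_i (expressed in the standard basis). Since V is invertible (lower-triangular with 1s on the diagonal, up to permutation), solve by back-substitution:
  V =
[[1, 0, 1],
 [0, 1, 0],
 [1, 0, 0]]
  V a = (1, 0, -3)
Solving gives a = (-3, 0, 4).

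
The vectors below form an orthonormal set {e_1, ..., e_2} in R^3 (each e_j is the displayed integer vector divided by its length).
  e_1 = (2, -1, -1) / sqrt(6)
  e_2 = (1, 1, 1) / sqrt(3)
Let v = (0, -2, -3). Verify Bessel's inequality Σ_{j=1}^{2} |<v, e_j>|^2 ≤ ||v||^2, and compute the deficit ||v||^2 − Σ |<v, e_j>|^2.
Σ |<v, e_j>|^2 = 25/2; ||v||^2 = 13; deficit = 1/2

Write each e_j = u_j / sqrt(<u_j, u_j>) where u_j is the displayed integer vector. Then <v, e_j> = <v, u_j> / sqrt(<u_j, u_j>), so |<v, e_j>|^2 = <v, u_j>^2 / <u_j, u_j>.
Coefficients: <v, e_1> = 5/sqrt(6), <v, e_2> = -5/sqrt(3).
Square and sum: Σ |<v, e_j>|^2 = 25/2.
Compute ||v||^2 = v·v = 13.
Deficit = 13 − 25/2 = 1/2 ≥ 0, confirming Bessel's inequality. (The deficit equals ||v − Σ <v,e_j> e_j||^2, the squared distance from v to span{e_j}.)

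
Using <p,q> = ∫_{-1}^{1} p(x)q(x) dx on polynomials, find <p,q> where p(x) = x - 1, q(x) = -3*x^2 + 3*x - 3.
<p,q> = 10

Expand the product: p(x)·q(x) = -3*x^3 + 6*x^2 - 6*x + 3.
∫_{-1}^{1} of each monomial x^k gives [2/(k+1) if k even, 0 if k odd]. Integrating term-by-term (or equivalently evaluating the antiderivative F(x) = -3*x^4/4 + 2*x^3 - 3*x^2 + 3*x at the endpoints):
  F(1) − F(−1) = 5/4 − (-35/4) = 10.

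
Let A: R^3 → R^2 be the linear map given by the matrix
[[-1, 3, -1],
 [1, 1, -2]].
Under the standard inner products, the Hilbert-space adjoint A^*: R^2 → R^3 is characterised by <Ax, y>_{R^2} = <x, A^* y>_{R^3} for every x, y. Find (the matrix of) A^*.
A^* = A^T =
[[-1, 1],
 [3, 1],
 [-1, -2]]

For real matrices with standard dot products, the defining identity <Ax, y> = <x, A^* y> gives (Ax)^T y = x^T (A^*) y, i.e. x^T A^T y = x^T (A^*) y. Since this holds for all x, y, we must have A^* = A^T. Therefore
A^* =
[[-1, 1],
 [3, 1],
 [-1, -2]].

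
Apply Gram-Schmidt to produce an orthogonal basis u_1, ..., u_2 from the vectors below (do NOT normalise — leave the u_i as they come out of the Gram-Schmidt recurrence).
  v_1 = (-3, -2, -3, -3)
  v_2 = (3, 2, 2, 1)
Orthogonal basis:
  u_1 = (-3, -2, -3, -3)
  u_2 = (27/31, 18/31, -4/31, -35/31)

Apply the Gram-Schmidt recurrence
  u_1 = v_1
  u_i = v_i − Σ_{j<i} ((v_i · u_j) / (u_j · u_j)) · u_j.

Step by step this gives:
  u_1 = (-3, -2, -3, -3)
  u_2 = (27/31, 18/31, -4/31, -35/31)

Orthogonality check:
  u_2 · u_1 = 0 (should be 0)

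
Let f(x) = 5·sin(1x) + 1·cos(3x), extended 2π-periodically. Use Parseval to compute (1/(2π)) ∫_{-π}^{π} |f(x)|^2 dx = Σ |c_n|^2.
Σ |c_n|^2 = 13

Expand |f|^2 and use orthogonality of {sin(nx), cos(mx)} on [-π, π]:
  ∫_{-π}^{π} sin(nx)^2 dx = π, ∫ cos(mx)^2 dx = π, and cross terms integrate to 0.
So ∫_{-π}^{π} f(x)^2 dx = 5^2 · π + 1^2 · π = (25 + 1)π.
Divide by 2π: (25 + 1)/2 = 13.
By Parseval, this equals Σ |c_n|^2.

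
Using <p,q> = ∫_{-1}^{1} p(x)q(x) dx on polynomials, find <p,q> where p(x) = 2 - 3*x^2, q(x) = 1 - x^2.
<p,q> = 28/15

Expand the product: p(x)·q(x) = 3*x^4 - 5*x^2 + 2.
∫_{-1}^{1} of each monomial x^k gives [2/(k+1) if k even, 0 if k odd]. Integrating term-by-term (or equivalently evaluating the antiderivative F(x) = 3*x^5/5 - 5*x^3/3 + 2*x at the endpoints):
  F(1) − F(−1) = 14/15 − (-14/15) = 28/15.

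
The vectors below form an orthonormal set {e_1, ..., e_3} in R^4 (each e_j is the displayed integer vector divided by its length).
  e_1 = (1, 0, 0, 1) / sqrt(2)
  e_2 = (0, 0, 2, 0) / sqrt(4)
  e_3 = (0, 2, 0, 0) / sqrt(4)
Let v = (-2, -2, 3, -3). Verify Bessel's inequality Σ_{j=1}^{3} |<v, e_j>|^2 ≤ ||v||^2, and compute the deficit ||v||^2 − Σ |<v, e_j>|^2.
Σ |<v, e_j>|^2 = 51/2; ||v||^2 = 26; deficit = 1/2

Write each e_j = u_j / sqrt(<u_j, u_j>) where u_j is the displayed integer vector. Then <v, e_j> = <v, u_j> / sqrt(<u_j, u_j>), so |<v, e_j>|^2 = <v, u_j>^2 / <u_j, u_j>.
Coefficients: <v, e_1> = -5/sqrt(2), <v, e_2> = 6/sqrt(4), <v, e_3> = -4/sqrt(4).
Square and sum: Σ |<v, e_j>|^2 = 51/2.
Compute ||v||^2 = v·v = 26.
Deficit = 26 − 51/2 = 1/2 ≥ 0, confirming Bessel's inequality. (The deficit equals ||v − Σ <v,e_j> e_j||^2, the squared distance from v to span{e_j}.)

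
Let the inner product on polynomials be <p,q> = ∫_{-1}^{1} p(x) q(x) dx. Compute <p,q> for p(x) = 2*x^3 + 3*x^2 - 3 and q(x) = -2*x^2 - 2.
<p,q> = 48/5

Expand the product: p(x)·q(x) = -4*x^5 - 6*x^4 - 4*x^3 + 6.
∫_{-1}^{1} of each monomial x^k gives [2/(k+1) if k even, 0 if k odd]. Integrating term-by-term (or equivalently evaluating the antiderivative F(x) = -2*x^6/3 - 6*x^5/5 - x^4 + 6*x at the endpoints):
  F(1) − F(−1) = 47/15 − (-97/15) = 48/5.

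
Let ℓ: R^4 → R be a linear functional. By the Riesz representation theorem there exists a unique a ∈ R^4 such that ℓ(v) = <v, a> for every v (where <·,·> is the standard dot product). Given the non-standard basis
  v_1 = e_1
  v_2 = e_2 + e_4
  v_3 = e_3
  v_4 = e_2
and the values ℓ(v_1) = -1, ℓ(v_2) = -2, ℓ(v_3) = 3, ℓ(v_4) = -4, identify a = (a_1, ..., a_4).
a = (-1, -4, 3, 2)

Write a = (a_1, ..., a_4) in the standard basis. For each basis vector v_i, ℓ(v_i) = <v_i, a> is a linear equation in the a_j's. Collect the n equations into a matrix system V a = ℓ, where row i of V is v_i (expressed in the standard basis). Since V is invertible (lower-triangular with 1s on the diagonal, up to permutation), solve by back-substitution:
  V =
[[1, 0, 0, 0],
 [0, 1, 0, 1],
 [0, 0, 1, 0],
 [0, 1, 0, 0]]
  V a = (-1, -2, 3, -4)
Solving gives a = (-1, -4, 3, 2).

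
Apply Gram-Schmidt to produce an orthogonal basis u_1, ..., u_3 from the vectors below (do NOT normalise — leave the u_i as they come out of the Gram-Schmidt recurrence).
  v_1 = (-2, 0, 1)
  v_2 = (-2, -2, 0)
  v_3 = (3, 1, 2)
Orthogonal basis:
  u_1 = (-2, 0, 1)
  u_2 = (-2/5, -2, -4/5)
  u_3 = (1, -1, 2)

Apply the Gram-Schmidt recurrence
  u_1 = v_1
  u_i = v_i − Σ_{j<i} ((v_i · u_j) / (u_j · u_j)) · u_j.

Step by step this gives:
  u_1 = (-2, 0, 1)
  u_2 = (-2/5, -2, -4/5)
  u_3 = (1, -1, 2)

Orthogonality check:
  u_2 · u_1 = 0 (should be 0)
  u_3 · u_1 = 0 (should be 0)
  u_3 · u_2 = 0 (should be 0)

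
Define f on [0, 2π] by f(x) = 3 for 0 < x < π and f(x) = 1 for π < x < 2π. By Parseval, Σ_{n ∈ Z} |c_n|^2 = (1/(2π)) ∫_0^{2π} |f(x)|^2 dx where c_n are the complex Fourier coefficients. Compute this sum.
Σ |c_n|^2 = 5

Parseval equates the L^2 energy of f (normalised by 1/(2π)) with the ℓ^2 sum of its Fourier coefficients: (1/(2π)) ∫_0^{2π} |f|^2 = Σ |c_n|^2.
Compute the left side: (1/(2π)) [∫_0^π 3^2 dx + ∫_π^{2π} 1^2 dx] = (1/(2π)) · (9π + 1π) = (9 + 1)/2 = 5.
So Σ_{n ∈ Z} |c_n|^2 = 5.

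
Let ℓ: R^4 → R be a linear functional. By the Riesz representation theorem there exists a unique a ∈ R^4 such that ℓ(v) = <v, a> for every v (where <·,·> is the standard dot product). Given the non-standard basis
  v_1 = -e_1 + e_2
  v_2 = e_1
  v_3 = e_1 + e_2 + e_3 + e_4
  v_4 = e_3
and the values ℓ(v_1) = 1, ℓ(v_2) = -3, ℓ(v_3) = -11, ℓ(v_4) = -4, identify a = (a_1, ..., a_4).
a = (-3, -2, -4, -2)

Write a = (a_1, ..., a_4) in the standard basis. For each basis vector v_i, ℓ(v_i) = <v_i, a> is a linear equation in the a_j's. Collect the n equations into a matrix system V a = ℓ, where row i of V is v_i (expressed in the standard basis). Since V is invertible (lower-triangular with 1s on the diagonal, up to permutation), solve by back-substitution:
  V =
[[-1, 1, 0, 0],
 [1, 0, 0, 0],
 [1, 1, 1, 1],
 [0, 0, 1, 0]]
  V a = (1, -3, -11, -4)
Solving gives a = (-3, -2, -4, -2).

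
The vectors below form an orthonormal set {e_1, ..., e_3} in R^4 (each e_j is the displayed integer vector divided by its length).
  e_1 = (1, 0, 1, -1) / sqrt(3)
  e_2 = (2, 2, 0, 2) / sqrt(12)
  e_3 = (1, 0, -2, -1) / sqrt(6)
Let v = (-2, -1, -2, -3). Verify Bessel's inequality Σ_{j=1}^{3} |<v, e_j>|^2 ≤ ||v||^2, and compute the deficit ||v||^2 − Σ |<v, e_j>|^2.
Σ |<v, e_j>|^2 = 33/2; ||v||^2 = 18; deficit = 3/2

Write each e_j = u_j / sqrt(<u_j, u_j>) where u_j is the displayed integer vector. Then <v, e_j> = <v, u_j> / sqrt(<u_j, u_j>), so |<v, e_j>|^2 = <v, u_j>^2 / <u_j, u_j>.
Coefficients: <v, e_1> = -1/sqrt(3), <v, e_2> = -12/sqrt(12), <v, e_3> = 5/sqrt(6).
Square and sum: Σ |<v, e_j>|^2 = 33/2.
Compute ||v||^2 = v·v = 18.
Deficit = 18 − 33/2 = 3/2 ≥ 0, confirming Bessel's inequality. (The deficit equals ||v − Σ <v,e_j> e_j||^2, the squared distance from v to span{e_j}.)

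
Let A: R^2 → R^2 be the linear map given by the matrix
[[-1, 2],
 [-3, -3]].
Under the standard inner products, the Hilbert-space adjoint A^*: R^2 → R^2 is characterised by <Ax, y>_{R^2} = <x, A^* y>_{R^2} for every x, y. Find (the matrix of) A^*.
A^* = A^T =
[[-1, -3],
 [2, -3]]

For real matrices with standard dot products, the defining identity <Ax, y> = <x, A^* y> gives (Ax)^T y = x^T (A^*) y, i.e. x^T A^T y = x^T (A^*) y. Since this holds for all x, y, we must have A^* = A^T. Therefore
A^* =
[[-1, -3],
 [2, -3]].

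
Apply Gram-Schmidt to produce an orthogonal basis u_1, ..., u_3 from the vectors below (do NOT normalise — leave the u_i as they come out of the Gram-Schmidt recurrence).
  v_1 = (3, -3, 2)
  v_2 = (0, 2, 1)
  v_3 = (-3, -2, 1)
Orthogonal basis:
  u_1 = (3, -3, 2)
  u_2 = (6/11, 16/11, 15/11)
  u_3 = (-231/94, -99/94, 99/47)

Apply the Gram-Schmidt recurrence
  u_1 = v_1
  u_i = v_i − Σ_{j<i} ((v_i · u_j) / (u_j · u_j)) · u_j.

Step by step this gives:
  u_1 = (3, -3, 2)
  u_2 = (6/11, 16/11, 15/11)
  u_3 = (-231/94, -99/94, 99/47)

Orthogonality check:
  u_2 · u_1 = 0 (should be 0)
  u_3 · u_1 = 0 (should be 0)
  u_3 · u_2 = 0 (should be 0)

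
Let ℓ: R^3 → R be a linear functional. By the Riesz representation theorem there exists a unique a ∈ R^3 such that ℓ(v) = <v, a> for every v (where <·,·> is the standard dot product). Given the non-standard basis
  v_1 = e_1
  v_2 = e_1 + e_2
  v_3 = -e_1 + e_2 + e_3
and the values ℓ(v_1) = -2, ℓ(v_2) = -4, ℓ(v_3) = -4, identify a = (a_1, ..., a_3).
a = (-2, -2, -4)

Write a = (a_1, ..., a_3) in the standard basis. For each basis vector v_i, ℓ(v_i) = <v_i, a> is a linear equation in the a_j's. Collect the n equations into a matrix system V a = ℓ, where row i of V is v_i (expressed in the standard basis). Since V is invertible (lower-triangular with 1s on the diagonal, up to permutation), solve by back-substitution:
  V =
[[1, 0, 0],
 [1, 1, 0],
 [-1, 1, 1]]
  V a = (-2, -4, -4)
Solving gives a = (-2, -2, -4).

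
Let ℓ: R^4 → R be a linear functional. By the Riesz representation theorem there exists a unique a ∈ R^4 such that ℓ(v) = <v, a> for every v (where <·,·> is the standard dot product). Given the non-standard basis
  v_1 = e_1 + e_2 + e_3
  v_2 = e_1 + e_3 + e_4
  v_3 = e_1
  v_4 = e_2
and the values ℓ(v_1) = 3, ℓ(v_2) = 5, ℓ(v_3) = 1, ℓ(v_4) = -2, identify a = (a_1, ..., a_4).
a = (1, -2, 4, 0)

Write a = (a_1, ..., a_4) in the standard basis. For each basis vector v_i, ℓ(v_i) = <v_i, a> is a linear equation in the a_j's. Collect the n equations into a matrix system V a = ℓ, where row i of V is v_i (expressed in the standard basis). Since V is invertible (lower-triangular with 1s on the diagonal, up to permutation), solve by back-substitution:
  V =
[[1, 1, 1, 0],
 [1, 0, 1, 1],
 [1, 0, 0, 0],
 [0, 1, 0, 0]]
  V a = (3, 5, 1, -2)
Solving gives a = (1, -2, 4, 0).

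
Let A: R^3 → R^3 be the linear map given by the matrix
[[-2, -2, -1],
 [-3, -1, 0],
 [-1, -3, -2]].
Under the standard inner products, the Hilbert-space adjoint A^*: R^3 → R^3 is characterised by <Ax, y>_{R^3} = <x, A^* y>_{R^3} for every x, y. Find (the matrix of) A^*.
A^* = A^T =
[[-2, -3, -1],
 [-2, -1, -3],
 [-1, 0, -2]]

For real matrices with standard dot products, the defining identity <Ax, y> = <x, A^* y> gives (Ax)^T y = x^T (A^*) y, i.e. x^T A^T y = x^T (A^*) y. Since this holds for all x, y, we must have A^* = A^T. Therefore
A^* =
[[-2, -3, -1],
 [-2, -1, -3],
 [-1, 0, -2]].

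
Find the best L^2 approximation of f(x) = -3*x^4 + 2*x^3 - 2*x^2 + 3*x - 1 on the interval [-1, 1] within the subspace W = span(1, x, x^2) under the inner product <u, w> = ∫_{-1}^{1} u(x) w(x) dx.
g(x) = -32*x^2/7 + 21*x/5 - 26/35

The best approximation g ∈ W is the orthogonal projection of f onto W. Writing g = a_0 + a_1 x + a_2 x^2, the coefficients solve the normal equations G · a = b where
  G_{ij} = <φ_i, φ_j> and b_i = <f, φ_i>, with φ_0 = 1, φ_1 = x, φ_2 = x^2.
G =
  [2, 0, 2/3]
  [0, 2/3, 0]
  [2/3, 0, 2/5],
b = (-68/15, 14/5, -244/105).
Solving gives a_0 = -26/35, a_1 = 21/5, a_2 = -32/7, so
  g(x) = -32*x^2/7 + 21*x/5 - 26/35.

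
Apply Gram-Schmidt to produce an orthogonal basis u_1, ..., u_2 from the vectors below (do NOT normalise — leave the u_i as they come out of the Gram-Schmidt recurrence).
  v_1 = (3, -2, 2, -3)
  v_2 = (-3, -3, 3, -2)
Orthogonal basis:
  u_1 = (3, -2, 2, -3)
  u_2 = (-105/26, -30/13, 30/13, -25/26)

Apply the Gram-Schmidt recurrence
  u_1 = v_1
  u_i = v_i − Σ_{j<i} ((v_i · u_j) / (u_j · u_j)) · u_j.

Step by step this gives:
  u_1 = (3, -2, 2, -3)
  u_2 = (-105/26, -30/13, 30/13, -25/26)

Orthogonality check:
  u_2 · u_1 = 0 (should be 0)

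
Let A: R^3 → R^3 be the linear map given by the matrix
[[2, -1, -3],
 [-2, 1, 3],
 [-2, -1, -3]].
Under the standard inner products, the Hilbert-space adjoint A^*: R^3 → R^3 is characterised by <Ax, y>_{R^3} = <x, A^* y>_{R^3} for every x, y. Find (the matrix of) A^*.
A^* = A^T =
[[2, -2, -2],
 [-1, 1, -1],
 [-3, 3, -3]]

For real matrices with standard dot products, the defining identity <Ax, y> = <x, A^* y> gives (Ax)^T y = x^T (A^*) y, i.e. x^T A^T y = x^T (A^*) y. Since this holds for all x, y, we must have A^* = A^T. Therefore
A^* =
[[2, -2, -2],
 [-1, 1, -1],
 [-3, 3, -3]].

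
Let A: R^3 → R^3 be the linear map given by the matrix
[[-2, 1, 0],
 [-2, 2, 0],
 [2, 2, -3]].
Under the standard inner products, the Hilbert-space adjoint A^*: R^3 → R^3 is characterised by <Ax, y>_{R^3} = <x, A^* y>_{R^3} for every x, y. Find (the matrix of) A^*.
A^* = A^T =
[[-2, -2, 2],
 [1, 2, 2],
 [0, 0, -3]]

For real matrices with standard dot products, the defining identity <Ax, y> = <x, A^* y> gives (Ax)^T y = x^T (A^*) y, i.e. x^T A^T y = x^T (A^*) y. Since this holds for all x, y, we must have A^* = A^T. Therefore
A^* =
[[-2, -2, 2],
 [1, 2, 2],
 [0, 0, -3]].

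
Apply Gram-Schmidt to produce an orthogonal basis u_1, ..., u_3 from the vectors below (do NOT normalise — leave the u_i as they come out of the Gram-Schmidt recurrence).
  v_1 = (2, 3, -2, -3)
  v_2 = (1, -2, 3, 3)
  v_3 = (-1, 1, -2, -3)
Orthogonal basis:
  u_1 = (2, 3, -2, -3)
  u_2 = (32/13, 5/26, 20/13, 21/26)
  u_3 = (5/237, -107/237, 92/237, -55/79)

Apply the Gram-Schmidt recurrence
  u_1 = v_1
  u_i = v_i − Σ_{j<i} ((v_i · u_j) / (u_j · u_j)) · u_j.

Step by step this gives:
  u_1 = (2, 3, -2, -3)
  u_2 = (32/13, 5/26, 20/13, 21/26)
  u_3 = (5/237, -107/237, 92/237, -55/79)

Orthogonality check:
  u_2 · u_1 = 0 (should be 0)
  u_3 · u_1 = 0 (should be 0)
  u_3 · u_2 = 0 (should be 0)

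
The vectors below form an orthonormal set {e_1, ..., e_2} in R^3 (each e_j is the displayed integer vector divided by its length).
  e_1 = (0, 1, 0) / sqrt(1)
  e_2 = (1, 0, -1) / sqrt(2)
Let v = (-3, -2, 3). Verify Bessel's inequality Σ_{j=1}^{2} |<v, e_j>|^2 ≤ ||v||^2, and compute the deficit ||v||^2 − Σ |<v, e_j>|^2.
Σ |<v, e_j>|^2 = 22; ||v||^2 = 22; deficit = 0

Write each e_j = u_j / sqrt(<u_j, u_j>) where u_j is the displayed integer vector. Then <v, e_j> = <v, u_j> / sqrt(<u_j, u_j>), so |<v, e_j>|^2 = <v, u_j>^2 / <u_j, u_j>.
Coefficients: <v, e_1> = -2/sqrt(1), <v, e_2> = -6/sqrt(2).
Square and sum: Σ |<v, e_j>|^2 = 22.
Compute ||v||^2 = v·v = 22.
Deficit = 22 − 22 = 0 ≥ 0, confirming Bessel's inequality. (The deficit equals ||v − Σ <v,e_j> e_j||^2, the squared distance from v to span{e_j}.)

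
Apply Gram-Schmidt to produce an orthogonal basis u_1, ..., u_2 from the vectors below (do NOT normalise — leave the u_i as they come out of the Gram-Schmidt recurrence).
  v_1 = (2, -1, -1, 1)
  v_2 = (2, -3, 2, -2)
Orthogonal basis:
  u_1 = (2, -1, -1, 1)
  u_2 = (8/7, -18/7, 17/7, -17/7)

Apply the Gram-Schmidt recurrence
  u_1 = v_1
  u_i = v_i − Σ_{j<i} ((v_i · u_j) / (u_j · u_j)) · u_j.

Step by step this gives:
  u_1 = (2, -1, -1, 1)
  u_2 = (8/7, -18/7, 17/7, -17/7)

Orthogonality check:
  u_2 · u_1 = 0 (should be 0)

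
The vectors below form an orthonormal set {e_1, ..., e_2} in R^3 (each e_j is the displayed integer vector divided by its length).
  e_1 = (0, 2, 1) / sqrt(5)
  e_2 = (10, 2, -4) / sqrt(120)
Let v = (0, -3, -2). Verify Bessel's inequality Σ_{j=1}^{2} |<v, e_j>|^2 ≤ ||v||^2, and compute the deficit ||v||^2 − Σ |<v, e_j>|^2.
Σ |<v, e_j>|^2 = 77/6; ||v||^2 = 13; deficit = 1/6

Write each e_j = u_j / sqrt(<u_j, u_j>) where u_j is the displayed integer vector. Then <v, e_j> = <v, u_j> / sqrt(<u_j, u_j>), so |<v, e_j>|^2 = <v, u_j>^2 / <u_j, u_j>.
Coefficients: <v, e_1> = -8/sqrt(5), <v, e_2> = 2/sqrt(120).
Square and sum: Σ |<v, e_j>|^2 = 77/6.
Compute ||v||^2 = v·v = 13.
Deficit = 13 − 77/6 = 1/6 ≥ 0, confirming Bessel's inequality. (The deficit equals ||v − Σ <v,e_j> e_j||^2, the squared distance from v to span{e_j}.)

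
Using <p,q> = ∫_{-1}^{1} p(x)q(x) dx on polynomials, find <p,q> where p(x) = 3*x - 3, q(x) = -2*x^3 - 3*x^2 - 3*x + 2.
<p,q> = -72/5

Expand the product: p(x)·q(x) = -6*x^4 - 3*x^3 + 15*x - 6.
∫_{-1}^{1} of each monomial x^k gives [2/(k+1) if k even, 0 if k odd]. Integrating term-by-term (or equivalently evaluating the antiderivative F(x) = -6*x^5/5 - 3*x^4/4 + 15*x^2/2 - 6*x at the endpoints):
  F(1) − F(−1) = -9/20 − (279/20) = -72/5.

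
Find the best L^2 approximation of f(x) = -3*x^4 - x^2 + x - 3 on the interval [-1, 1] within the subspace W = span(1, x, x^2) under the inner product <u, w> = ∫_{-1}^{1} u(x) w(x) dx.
g(x) = -25*x^2/7 + x - 96/35

The best approximation g ∈ W is the orthogonal projection of f onto W. Writing g = a_0 + a_1 x + a_2 x^2, the coefficients solve the normal equations G · a = b where
  G_{ij} = <φ_i, φ_j> and b_i = <f, φ_i>, with φ_0 = 1, φ_1 = x, φ_2 = x^2.
G =
  [2, 0, 2/3]
  [0, 2/3, 0]
  [2/3, 0, 2/5],
b = (-118/15, 2/3, -114/35).
Solving gives a_0 = -96/35, a_1 = 1, a_2 = -25/7, so
  g(x) = -25*x^2/7 + x - 96/35.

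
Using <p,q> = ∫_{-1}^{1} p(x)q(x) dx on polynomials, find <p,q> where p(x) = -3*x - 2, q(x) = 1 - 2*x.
<p,q> = 0

Expand the product: p(x)·q(x) = 6*x^2 + x - 2.
∫_{-1}^{1} of each monomial x^k gives [2/(k+1) if k even, 0 if k odd]. Integrating term-by-term (or equivalently evaluating the antiderivative F(x) = 2*x^3 + x^2/2 - 2*x at the endpoints):
  F(1) − F(−1) = 1/2 − (1/2) = 0.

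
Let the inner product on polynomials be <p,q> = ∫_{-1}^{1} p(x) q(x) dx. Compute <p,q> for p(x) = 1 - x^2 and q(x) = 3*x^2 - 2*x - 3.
<p,q> = -16/5

Expand the product: p(x)·q(x) = -3*x^4 + 2*x^3 + 6*x^2 - 2*x - 3.
∫_{-1}^{1} of each monomial x^k gives [2/(k+1) if k even, 0 if k odd]. Integrating term-by-term (or equivalently evaluating the antiderivative F(x) = -3*x^5/5 + x^4/2 + 2*x^3 - x^2 - 3*x at the endpoints):
  F(1) − F(−1) = -21/10 − (11/10) = -16/5.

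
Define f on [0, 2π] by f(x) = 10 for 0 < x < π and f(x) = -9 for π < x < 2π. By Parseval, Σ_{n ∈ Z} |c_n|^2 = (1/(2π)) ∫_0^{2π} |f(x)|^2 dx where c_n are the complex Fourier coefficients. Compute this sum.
Σ |c_n|^2 = 181/2

Parseval equates the L^2 energy of f (normalised by 1/(2π)) with the ℓ^2 sum of its Fourier coefficients: (1/(2π)) ∫_0^{2π} |f|^2 = Σ |c_n|^2.
Compute the left side: (1/(2π)) [∫_0^π 10^2 dx + ∫_π^{2π} (-9)^2 dx] = (1/(2π)) · (100π + 81π) = (100 + 81)/2 = 181/2.
So Σ_{n ∈ Z} |c_n|^2 = 181/2.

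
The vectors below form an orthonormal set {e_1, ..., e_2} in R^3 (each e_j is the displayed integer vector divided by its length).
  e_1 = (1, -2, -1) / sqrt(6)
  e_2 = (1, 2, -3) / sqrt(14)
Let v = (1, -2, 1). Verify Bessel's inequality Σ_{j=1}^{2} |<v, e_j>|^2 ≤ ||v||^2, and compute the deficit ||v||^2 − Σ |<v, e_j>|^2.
Σ |<v, e_j>|^2 = 110/21; ||v||^2 = 6; deficit = 16/21

Write each e_j = u_j / sqrt(<u_j, u_j>) where u_j is the displayed integer vector. Then <v, e_j> = <v, u_j> / sqrt(<u_j, u_j>), so |<v, e_j>|^2 = <v, u_j>^2 / <u_j, u_j>.
Coefficients: <v, e_1> = 4/sqrt(6), <v, e_2> = -6/sqrt(14).
Square and sum: Σ |<v, e_j>|^2 = 110/21.
Compute ||v||^2 = v·v = 6.
Deficit = 6 − 110/21 = 16/21 ≥ 0, confirming Bessel's inequality. (The deficit equals ||v − Σ <v,e_j> e_j||^2, the squared distance from v to span{e_j}.)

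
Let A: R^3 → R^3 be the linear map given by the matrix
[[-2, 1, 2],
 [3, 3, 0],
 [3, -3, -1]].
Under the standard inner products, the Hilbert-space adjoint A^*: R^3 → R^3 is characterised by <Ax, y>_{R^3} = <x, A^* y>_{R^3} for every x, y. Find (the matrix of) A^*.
A^* = A^T =
[[-2, 3, 3],
 [1, 3, -3],
 [2, 0, -1]]

For real matrices with standard dot products, the defining identity <Ax, y> = <x, A^* y> gives (Ax)^T y = x^T (A^*) y, i.e. x^T A^T y = x^T (A^*) y. Since this holds for all x, y, we must have A^* = A^T. Therefore
A^* =
[[-2, 3, 3],
 [1, 3, -3],
 [2, 0, -1]].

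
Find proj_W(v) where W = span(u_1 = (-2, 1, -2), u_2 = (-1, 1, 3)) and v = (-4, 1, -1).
proj_W(v) = (-61/18, 89/45, -101/90)

Set up U = [u_1 | ... | u_2] ∈ R^(3×2). The projector onto W = col(U) is P = U (U^T U)^(-1) U^T.
Compute U^T U =
  [9, -3]
  [-3, 11],
and U^T v = (11, 2).
Solve U^T U · c = U^T v for the coefficients: c = (127/90, 17/30). The projection is proj_W(v) = U c.
Check: (v - proj_W(v)) · u_1 = 0  (should be 0).
Check: (v - proj_W(v)) · u_2 = 0  (should be 0).
Result: proj_W(v) = (-61/18, 89/45, -101/90).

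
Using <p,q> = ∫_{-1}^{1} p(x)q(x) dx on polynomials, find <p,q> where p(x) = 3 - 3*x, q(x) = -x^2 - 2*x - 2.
<p,q> = -10

Expand the product: p(x)·q(x) = 3*x^3 + 3*x^2 - 6.
∫_{-1}^{1} of each monomial x^k gives [2/(k+1) if k even, 0 if k odd]. Integrating term-by-term (or equivalently evaluating the antiderivative F(x) = 3*x^4/4 + x^3 - 6*x at the endpoints):
  F(1) − F(−1) = -17/4 − (23/4) = -10.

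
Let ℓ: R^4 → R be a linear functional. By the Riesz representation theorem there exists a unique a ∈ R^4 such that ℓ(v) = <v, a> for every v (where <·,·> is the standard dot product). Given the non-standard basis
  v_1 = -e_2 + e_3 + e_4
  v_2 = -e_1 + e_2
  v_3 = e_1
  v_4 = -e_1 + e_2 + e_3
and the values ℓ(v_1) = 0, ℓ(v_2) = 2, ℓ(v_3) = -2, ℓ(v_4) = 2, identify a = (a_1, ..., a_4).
a = (-2, 0, 0, 0)

Write a = (a_1, ..., a_4) in the standard basis. For each basis vector v_i, ℓ(v_i) = <v_i, a> is a linear equation in the a_j's. Collect the n equations into a matrix system V a = ℓ, where row i of V is v_i (expressed in the standard basis). Since V is invertible (lower-triangular with 1s on the diagonal, up to permutation), solve by back-substitution:
  V =
[[0, -1, 1, 1],
 [-1, 1, 0, 0],
 [1, 0, 0, 0],
 [-1, 1, 1, 0]]
  V a = (0, 2, -2, 2)
Solving gives a = (-2, 0, 0, 0).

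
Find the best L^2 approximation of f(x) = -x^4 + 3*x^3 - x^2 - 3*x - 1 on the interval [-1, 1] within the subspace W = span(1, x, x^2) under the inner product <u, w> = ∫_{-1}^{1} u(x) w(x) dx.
g(x) = -13*x^2/7 - 6*x/5 - 32/35

The best approximation g ∈ W is the orthogonal projection of f onto W. Writing g = a_0 + a_1 x + a_2 x^2, the coefficients solve the normal equations G · a = b where
  G_{ij} = <φ_i, φ_j> and b_i = <f, φ_i>, with φ_0 = 1, φ_1 = x, φ_2 = x^2.
G =
  [2, 0, 2/3]
  [0, 2/3, 0]
  [2/3, 0, 2/5],
b = (-46/15, -4/5, -142/105).
Solving gives a_0 = -32/35, a_1 = -6/5, a_2 = -13/7, so
  g(x) = -13*x^2/7 - 6*x/5 - 32/35.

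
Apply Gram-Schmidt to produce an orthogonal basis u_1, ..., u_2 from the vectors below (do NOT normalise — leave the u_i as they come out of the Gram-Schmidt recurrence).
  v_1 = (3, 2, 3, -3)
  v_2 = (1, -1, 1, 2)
Orthogonal basis:
  u_1 = (3, 2, 3, -3)
  u_2 = (37/31, -27/31, 37/31, 56/31)

Apply the Gram-Schmidt recurrence
  u_1 = v_1
  u_i = v_i − Σ_{j<i} ((v_i · u_j) / (u_j · u_j)) · u_j.

Step by step this gives:
  u_1 = (3, 2, 3, -3)
  u_2 = (37/31, -27/31, 37/31, 56/31)

Orthogonality check:
  u_2 · u_1 = 0 (should be 0)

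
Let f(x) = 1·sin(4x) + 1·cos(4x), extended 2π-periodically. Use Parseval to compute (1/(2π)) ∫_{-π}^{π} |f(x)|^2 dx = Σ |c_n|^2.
Σ |c_n|^2 = 1

Expand |f|^2 and use orthogonality of {sin(nx), cos(mx)} on [-π, π]:
  ∫_{-π}^{π} sin(nx)^2 dx = π, ∫ cos(mx)^2 dx = π, and cross terms integrate to 0.
So ∫_{-π}^{π} f(x)^2 dx = 1^2 · π + 1^2 · π = (1 + 1)π.
Divide by 2π: (1 + 1)/2 = 1.
By Parseval, this equals Σ |c_n|^2.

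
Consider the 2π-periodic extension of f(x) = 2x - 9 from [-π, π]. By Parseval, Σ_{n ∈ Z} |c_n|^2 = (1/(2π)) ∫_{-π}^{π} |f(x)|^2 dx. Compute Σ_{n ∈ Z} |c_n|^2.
Σ |c_n|^2 = 4π^2/3 + 81

Expand and integrate term by term over [-π, π]:
  ∫ (2x)^2 dx = 4·(2π^3/3); ∫ 2·2·(-9)·x dx = 0 (odd integrand); ∫ (-9)^2 dx = 81·2π.
So (1/(2π)) ∫_{-π}^{π} (2x - 9)^2 dx = 4π^2/3 + 81 = 4π^2/3 + 81.
Parseval ⇒ Σ |c_n|^2 = 4π^2/3 + 81.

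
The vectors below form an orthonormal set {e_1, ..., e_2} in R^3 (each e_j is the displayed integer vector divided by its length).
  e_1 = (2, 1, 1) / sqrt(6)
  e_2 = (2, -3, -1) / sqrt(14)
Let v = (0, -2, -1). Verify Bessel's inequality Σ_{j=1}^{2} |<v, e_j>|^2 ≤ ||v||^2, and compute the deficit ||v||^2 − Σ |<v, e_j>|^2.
Σ |<v, e_j>|^2 = 5; ||v||^2 = 5; deficit = 0

Write each e_j = u_j / sqrt(<u_j, u_j>) where u_j is the displayed integer vector. Then <v, e_j> = <v, u_j> / sqrt(<u_j, u_j>), so |<v, e_j>|^2 = <v, u_j>^2 / <u_j, u_j>.
Coefficients: <v, e_1> = -3/sqrt(6), <v, e_2> = 7/sqrt(14).
Square and sum: Σ |<v, e_j>|^2 = 5.
Compute ||v||^2 = v·v = 5.
Deficit = 5 − 5 = 0 ≥ 0, confirming Bessel's inequality. (The deficit equals ||v − Σ <v,e_j> e_j||^2, the squared distance from v to span{e_j}.)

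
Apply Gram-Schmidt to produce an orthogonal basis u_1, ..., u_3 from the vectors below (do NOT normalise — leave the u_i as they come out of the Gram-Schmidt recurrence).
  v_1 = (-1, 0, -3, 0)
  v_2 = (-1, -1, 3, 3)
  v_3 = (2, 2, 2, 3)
Orthogonal basis:
  u_1 = (-1, 0, -3, 0)
  u_2 = (-9/5, -1, 3/5, 3)
  u_3 = (123/68, 159/68, -41/68, 135/68)

Apply the Gram-Schmidt recurrence
  u_1 = v_1
  u_i = v_i − Σ_{j<i} ((v_i · u_j) / (u_j · u_j)) · u_j.

Step by step this gives:
  u_1 = (-1, 0, -3, 0)
  u_2 = (-9/5, -1, 3/5, 3)
  u_3 = (123/68, 159/68, -41/68, 135/68)

Orthogonality check:
  u_2 · u_1 = 0 (should be 0)
  u_3 · u_1 = 0 (should be 0)
  u_3 · u_2 = 0 (should be 0)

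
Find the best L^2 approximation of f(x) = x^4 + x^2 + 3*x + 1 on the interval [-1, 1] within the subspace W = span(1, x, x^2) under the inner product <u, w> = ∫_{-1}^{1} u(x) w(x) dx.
g(x) = 13*x^2/7 + 3*x + 32/35

The best approximation g ∈ W is the orthogonal projection of f onto W. Writing g = a_0 + a_1 x + a_2 x^2, the coefficients solve the normal equations G · a = b where
  G_{ij} = <φ_i, φ_j> and b_i = <f, φ_i>, with φ_0 = 1, φ_1 = x, φ_2 = x^2.
G =
  [2, 0, 2/3]
  [0, 2/3, 0]
  [2/3, 0, 2/5],
b = (46/15, 2, 142/105).
Solving gives a_0 = 32/35, a_1 = 3, a_2 = 13/7, so
  g(x) = 13*x^2/7 + 3*x + 32/35.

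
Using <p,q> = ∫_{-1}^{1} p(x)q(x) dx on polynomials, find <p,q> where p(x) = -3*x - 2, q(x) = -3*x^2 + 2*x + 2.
<p,q> = -8

Expand the product: p(x)·q(x) = 9*x^3 - 10*x - 4.
∫_{-1}^{1} of each monomial x^k gives [2/(k+1) if k even, 0 if k odd]. Integrating term-by-term (or equivalently evaluating the antiderivative F(x) = 9*x^4/4 - 5*x^2 - 4*x at the endpoints):
  F(1) − F(−1) = -27/4 − (5/4) = -8.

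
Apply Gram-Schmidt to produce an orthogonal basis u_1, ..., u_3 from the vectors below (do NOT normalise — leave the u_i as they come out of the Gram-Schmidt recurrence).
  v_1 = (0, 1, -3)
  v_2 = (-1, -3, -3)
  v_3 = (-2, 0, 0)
Orthogonal basis:
  u_1 = (0, 1, -3)
  u_2 = (-1, -18/5, -6/5)
  u_3 = (-144/77, 36/77, 12/77)

Apply the Gram-Schmidt recurrence
  u_1 = v_1
  u_i = v_i − Σ_{j<i} ((v_i · u_j) / (u_j · u_j)) · u_j.

Step by step this gives:
  u_1 = (0, 1, -3)
  u_2 = (-1, -18/5, -6/5)
  u_3 = (-144/77, 36/77, 12/77)

Orthogonality check:
  u_2 · u_1 = 0 (should be 0)
  u_3 · u_1 = 0 (should be 0)
  u_3 · u_2 = 0 (should be 0)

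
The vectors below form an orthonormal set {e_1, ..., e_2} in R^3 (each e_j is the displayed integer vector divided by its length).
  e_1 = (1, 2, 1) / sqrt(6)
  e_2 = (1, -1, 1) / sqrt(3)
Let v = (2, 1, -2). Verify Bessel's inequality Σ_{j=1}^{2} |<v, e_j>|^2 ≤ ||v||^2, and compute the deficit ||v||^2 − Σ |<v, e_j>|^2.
Σ |<v, e_j>|^2 = 1; ||v||^2 = 9; deficit = 8

Write each e_j = u_j / sqrt(<u_j, u_j>) where u_j is the displayed integer vector. Then <v, e_j> = <v, u_j> / sqrt(<u_j, u_j>), so |<v, e_j>|^2 = <v, u_j>^2 / <u_j, u_j>.
Coefficients: <v, e_1> = 2/sqrt(6), <v, e_2> = -1/sqrt(3).
Square and sum: Σ |<v, e_j>|^2 = 1.
Compute ||v||^2 = v·v = 9.
Deficit = 9 − 1 = 8 ≥ 0, confirming Bessel's inequality. (The deficit equals ||v − Σ <v,e_j> e_j||^2, the squared distance from v to span{e_j}.)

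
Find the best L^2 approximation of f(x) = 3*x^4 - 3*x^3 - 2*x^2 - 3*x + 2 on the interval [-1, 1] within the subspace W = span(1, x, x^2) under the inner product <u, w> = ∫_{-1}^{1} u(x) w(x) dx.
g(x) = 4*x^2/7 - 24*x/5 + 61/35

The best approximation g ∈ W is the orthogonal projection of f onto W. Writing g = a_0 + a_1 x + a_2 x^2, the coefficients solve the normal equations G · a = b where
  G_{ij} = <φ_i, φ_j> and b_i = <f, φ_i>, with φ_0 = 1, φ_1 = x, φ_2 = x^2.
G =
  [2, 0, 2/3]
  [0, 2/3, 0]
  [2/3, 0, 2/5],
b = (58/15, -16/5, 146/105).
Solving gives a_0 = 61/35, a_1 = -24/5, a_2 = 4/7, so
  g(x) = 4*x^2/7 - 24*x/5 + 61/35.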